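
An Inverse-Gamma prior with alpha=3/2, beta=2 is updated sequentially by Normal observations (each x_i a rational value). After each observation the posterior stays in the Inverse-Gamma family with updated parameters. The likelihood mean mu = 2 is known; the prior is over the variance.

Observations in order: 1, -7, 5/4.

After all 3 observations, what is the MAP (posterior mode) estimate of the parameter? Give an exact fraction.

1385/128

obs 1: x=1 → posterior Inverse-Gamma(2, 5/2)
obs 2: x=-7 → posterior Inverse-Gamma(5/2, 43)
obs 3: x=5/4 → posterior Inverse-Gamma(3, 1385/32)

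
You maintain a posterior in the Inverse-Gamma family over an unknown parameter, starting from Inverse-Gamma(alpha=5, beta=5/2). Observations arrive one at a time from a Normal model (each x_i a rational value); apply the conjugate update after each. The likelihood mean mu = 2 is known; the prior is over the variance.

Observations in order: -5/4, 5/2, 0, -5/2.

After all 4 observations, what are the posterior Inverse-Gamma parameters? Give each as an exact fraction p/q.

obs 1: x=-5/4 → posterior Inverse-Gamma(11/2, 249/32)
obs 2: x=5/2 → posterior Inverse-Gamma(6, 253/32)
obs 3: x=0 → posterior Inverse-Gamma(13/2, 317/32)
obs 4: x=-5/2 → posterior Inverse-Gamma(7, 641/32)

alpha=7, beta=641/32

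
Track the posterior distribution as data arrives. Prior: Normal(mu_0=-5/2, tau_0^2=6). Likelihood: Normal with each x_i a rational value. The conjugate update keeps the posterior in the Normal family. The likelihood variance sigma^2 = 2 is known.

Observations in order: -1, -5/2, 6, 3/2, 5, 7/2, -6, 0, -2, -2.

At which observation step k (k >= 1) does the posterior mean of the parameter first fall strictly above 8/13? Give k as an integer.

k = 4

obs 1: x=-1 → posterior Normal(-11/8, 3/2)
obs 2: x=-5/2 → posterior Normal(-13/7, 6/7)
obs 3: x=6 → posterior Normal(1/2, 3/5)
obs 4: x=3/2 → posterior Normal(19/26, 6/13)
obs 5: x=5 → posterior Normal(49/32, 3/8)
obs 6: x=7/2 → posterior Normal(35/19, 6/19)
obs 7: x=-6 → posterior Normal(17/22, 3/11)
obs 8: x=0 → posterior Normal(17/25, 6/25)
obs 9: x=-2 → posterior Normal(11/28, 3/14)
obs 10: x=-2 → posterior Normal(5/31, 6/31)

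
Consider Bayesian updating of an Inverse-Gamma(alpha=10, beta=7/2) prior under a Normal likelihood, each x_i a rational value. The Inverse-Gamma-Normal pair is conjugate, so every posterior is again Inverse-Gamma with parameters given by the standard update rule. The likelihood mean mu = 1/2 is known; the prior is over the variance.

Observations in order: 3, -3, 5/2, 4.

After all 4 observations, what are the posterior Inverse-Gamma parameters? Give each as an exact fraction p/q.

obs 1: x=3 → posterior Inverse-Gamma(21/2, 53/8)
obs 2: x=-3 → posterior Inverse-Gamma(11, 51/4)
obs 3: x=5/2 → posterior Inverse-Gamma(23/2, 59/4)
obs 4: x=4 → posterior Inverse-Gamma(12, 167/8)

alpha=12, beta=167/8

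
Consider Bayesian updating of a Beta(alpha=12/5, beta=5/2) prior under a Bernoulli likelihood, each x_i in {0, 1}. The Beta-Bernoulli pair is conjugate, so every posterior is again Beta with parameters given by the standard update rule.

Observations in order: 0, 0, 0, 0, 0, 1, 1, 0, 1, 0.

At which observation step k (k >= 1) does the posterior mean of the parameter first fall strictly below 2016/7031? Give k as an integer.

k = 4

obs 1: x=0 → posterior Beta(12/5, 7/2)
obs 2: x=0 → posterior Beta(12/5, 9/2)
obs 3: x=0 → posterior Beta(12/5, 11/2)
obs 4: x=0 → posterior Beta(12/5, 13/2)
obs 5: x=0 → posterior Beta(12/5, 15/2)
obs 6: x=1 → posterior Beta(17/5, 15/2)
obs 7: x=1 → posterior Beta(22/5, 15/2)
obs 8: x=0 → posterior Beta(22/5, 17/2)
obs 9: x=1 → posterior Beta(27/5, 17/2)
obs 10: x=0 → posterior Beta(27/5, 19/2)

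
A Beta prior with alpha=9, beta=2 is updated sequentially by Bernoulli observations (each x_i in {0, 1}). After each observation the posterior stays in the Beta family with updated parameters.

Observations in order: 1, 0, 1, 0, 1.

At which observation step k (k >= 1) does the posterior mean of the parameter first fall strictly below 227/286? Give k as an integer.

k = 2

obs 1: x=1 → posterior Beta(10, 2)
obs 2: x=0 → posterior Beta(10, 3)
obs 3: x=1 → posterior Beta(11, 3)
obs 4: x=0 → posterior Beta(11, 4)
obs 5: x=1 → posterior Beta(12, 4)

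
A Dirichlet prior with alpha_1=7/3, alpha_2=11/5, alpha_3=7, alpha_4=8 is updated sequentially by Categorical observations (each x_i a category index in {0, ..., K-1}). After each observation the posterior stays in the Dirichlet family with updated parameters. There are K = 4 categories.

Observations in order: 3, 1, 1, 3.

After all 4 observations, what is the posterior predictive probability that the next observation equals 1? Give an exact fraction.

obs 1: x=3 → posterior Dirichlet(7/3, 11/5, 7, 9)
obs 2: x=1 → posterior Dirichlet(7/3, 16/5, 7, 9)
obs 3: x=1 → posterior Dirichlet(7/3, 21/5, 7, 9)
obs 4: x=3 → posterior Dirichlet(7/3, 21/5, 7, 10)

63/353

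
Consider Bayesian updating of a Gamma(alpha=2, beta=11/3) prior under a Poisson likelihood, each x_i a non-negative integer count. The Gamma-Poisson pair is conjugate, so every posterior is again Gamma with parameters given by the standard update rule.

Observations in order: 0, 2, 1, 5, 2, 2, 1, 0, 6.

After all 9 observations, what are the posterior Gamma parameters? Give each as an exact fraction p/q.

alpha=21, beta=38/3

obs 1: x=0 → posterior Gamma(2, 14/3)
obs 2: x=2 → posterior Gamma(4, 17/3)
obs 3: x=1 → posterior Gamma(5, 20/3)
obs 4: x=5 → posterior Gamma(10, 23/3)
obs 5: x=2 → posterior Gamma(12, 26/3)
obs 6: x=2 → posterior Gamma(14, 29/3)
obs 7: x=1 → posterior Gamma(15, 32/3)
obs 8: x=0 → posterior Gamma(15, 35/3)
obs 9: x=6 → posterior Gamma(21, 38/3)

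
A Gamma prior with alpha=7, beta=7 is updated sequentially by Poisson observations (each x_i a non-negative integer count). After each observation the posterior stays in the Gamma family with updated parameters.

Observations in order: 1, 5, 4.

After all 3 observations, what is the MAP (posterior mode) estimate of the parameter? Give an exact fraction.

8/5

obs 1: x=1 → posterior Gamma(8, 8)
obs 2: x=5 → posterior Gamma(13, 9)
obs 3: x=4 → posterior Gamma(17, 10)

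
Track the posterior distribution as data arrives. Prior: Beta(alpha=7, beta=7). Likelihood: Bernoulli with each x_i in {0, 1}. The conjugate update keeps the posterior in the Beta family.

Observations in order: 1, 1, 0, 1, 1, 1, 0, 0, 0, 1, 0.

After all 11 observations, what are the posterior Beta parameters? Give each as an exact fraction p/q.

alpha=13, beta=12

obs 1: x=1 → posterior Beta(8, 7)
obs 2: x=1 → posterior Beta(9, 7)
obs 3: x=0 → posterior Beta(9, 8)
obs 4: x=1 → posterior Beta(10, 8)
obs 5: x=1 → posterior Beta(11, 8)
obs 6: x=1 → posterior Beta(12, 8)
obs 7: x=0 → posterior Beta(12, 9)
obs 8: x=0 → posterior Beta(12, 10)
obs 9: x=0 → posterior Beta(12, 11)
obs 10: x=1 → posterior Beta(13, 11)
obs 11: x=0 → posterior Beta(13, 12)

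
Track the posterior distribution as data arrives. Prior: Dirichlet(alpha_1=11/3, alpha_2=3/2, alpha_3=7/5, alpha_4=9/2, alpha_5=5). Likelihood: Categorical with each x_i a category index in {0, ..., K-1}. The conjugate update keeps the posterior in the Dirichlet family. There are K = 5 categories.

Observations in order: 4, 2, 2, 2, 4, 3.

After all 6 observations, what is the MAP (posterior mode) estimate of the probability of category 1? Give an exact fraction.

15/512

obs 1: x=4 → posterior Dirichlet(11/3, 3/2, 7/5, 9/2, 6)
obs 2: x=2 → posterior Dirichlet(11/3, 3/2, 12/5, 9/2, 6)
obs 3: x=2 → posterior Dirichlet(11/3, 3/2, 17/5, 9/2, 6)
obs 4: x=2 → posterior Dirichlet(11/3, 3/2, 22/5, 9/2, 6)
obs 5: x=4 → posterior Dirichlet(11/3, 3/2, 22/5, 9/2, 7)
obs 6: x=3 → posterior Dirichlet(11/3, 3/2, 22/5, 11/2, 7)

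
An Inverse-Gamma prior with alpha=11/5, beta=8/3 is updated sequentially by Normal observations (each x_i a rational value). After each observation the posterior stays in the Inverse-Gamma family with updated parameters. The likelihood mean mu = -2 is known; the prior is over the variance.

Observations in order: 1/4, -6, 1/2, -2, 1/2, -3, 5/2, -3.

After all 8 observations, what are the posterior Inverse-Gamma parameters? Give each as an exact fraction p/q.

alpha=31/5, beta=2935/96

obs 1: x=1/4 → posterior Inverse-Gamma(27/10, 499/96)
obs 2: x=-6 → posterior Inverse-Gamma(16/5, 1267/96)
obs 3: x=1/2 → posterior Inverse-Gamma(37/10, 1567/96)
obs 4: x=-2 → posterior Inverse-Gamma(21/5, 1567/96)
obs 5: x=1/2 → posterior Inverse-Gamma(47/10, 1867/96)
obs 6: x=-3 → posterior Inverse-Gamma(26/5, 1915/96)
obs 7: x=5/2 → posterior Inverse-Gamma(57/10, 2887/96)
obs 8: x=-3 → posterior Inverse-Gamma(31/5, 2935/96)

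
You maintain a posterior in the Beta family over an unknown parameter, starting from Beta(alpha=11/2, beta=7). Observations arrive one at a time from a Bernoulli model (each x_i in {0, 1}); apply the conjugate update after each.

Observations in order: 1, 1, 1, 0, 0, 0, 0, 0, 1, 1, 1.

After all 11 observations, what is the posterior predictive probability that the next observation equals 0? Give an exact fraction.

24/47

obs 1: x=1 → posterior Beta(13/2, 7)
obs 2: x=1 → posterior Beta(15/2, 7)
obs 3: x=1 → posterior Beta(17/2, 7)
obs 4: x=0 → posterior Beta(17/2, 8)
obs 5: x=0 → posterior Beta(17/2, 9)
obs 6: x=0 → posterior Beta(17/2, 10)
obs 7: x=0 → posterior Beta(17/2, 11)
obs 8: x=0 → posterior Beta(17/2, 12)
obs 9: x=1 → posterior Beta(19/2, 12)
obs 10: x=1 → posterior Beta(21/2, 12)
obs 11: x=1 → posterior Beta(23/2, 12)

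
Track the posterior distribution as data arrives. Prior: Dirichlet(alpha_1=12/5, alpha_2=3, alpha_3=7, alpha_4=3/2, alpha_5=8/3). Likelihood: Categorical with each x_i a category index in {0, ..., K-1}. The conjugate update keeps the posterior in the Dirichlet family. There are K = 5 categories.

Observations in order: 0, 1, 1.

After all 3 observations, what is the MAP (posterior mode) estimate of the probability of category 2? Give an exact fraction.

180/437

obs 1: x=0 → posterior Dirichlet(17/5, 3, 7, 3/2, 8/3)
obs 2: x=1 → posterior Dirichlet(17/5, 4, 7, 3/2, 8/3)
obs 3: x=1 → posterior Dirichlet(17/5, 5, 7, 3/2, 8/3)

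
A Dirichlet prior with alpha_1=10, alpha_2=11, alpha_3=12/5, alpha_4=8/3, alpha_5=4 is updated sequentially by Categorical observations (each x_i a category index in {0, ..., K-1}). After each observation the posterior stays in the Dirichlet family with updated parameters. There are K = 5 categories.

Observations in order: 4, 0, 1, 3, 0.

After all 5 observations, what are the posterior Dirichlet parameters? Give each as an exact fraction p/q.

obs 1: x=4 → posterior Dirichlet(10, 11, 12/5, 8/3, 5)
obs 2: x=0 → posterior Dirichlet(11, 11, 12/5, 8/3, 5)
obs 3: x=1 → posterior Dirichlet(11, 12, 12/5, 8/3, 5)
obs 4: x=3 → posterior Dirichlet(11, 12, 12/5, 11/3, 5)
obs 5: x=0 → posterior Dirichlet(12, 12, 12/5, 11/3, 5)

alpha_1=12, alpha_2=12, alpha_3=12/5, alpha_4=11/3, alpha_5=5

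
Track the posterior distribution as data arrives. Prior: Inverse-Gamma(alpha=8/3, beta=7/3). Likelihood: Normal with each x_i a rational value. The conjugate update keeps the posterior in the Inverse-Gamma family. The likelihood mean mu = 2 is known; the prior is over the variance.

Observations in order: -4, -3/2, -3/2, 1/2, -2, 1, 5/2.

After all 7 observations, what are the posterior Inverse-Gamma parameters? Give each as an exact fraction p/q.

obs 1: x=-4 → posterior Inverse-Gamma(19/6, 61/3)
obs 2: x=-3/2 → posterior Inverse-Gamma(11/3, 635/24)
obs 3: x=-3/2 → posterior Inverse-Gamma(25/6, 391/12)
obs 4: x=1/2 → posterior Inverse-Gamma(14/3, 809/24)
obs 5: x=-2 → posterior Inverse-Gamma(31/6, 1001/24)
obs 6: x=1 → posterior Inverse-Gamma(17/3, 1013/24)
obs 7: x=5/2 → posterior Inverse-Gamma(37/6, 127/3)

alpha=37/6, beta=127/3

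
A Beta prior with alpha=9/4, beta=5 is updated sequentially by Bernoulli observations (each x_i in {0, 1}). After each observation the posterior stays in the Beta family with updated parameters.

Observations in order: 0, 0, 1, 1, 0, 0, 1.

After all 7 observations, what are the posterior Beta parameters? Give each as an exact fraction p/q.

alpha=21/4, beta=9

obs 1: x=0 → posterior Beta(9/4, 6)
obs 2: x=0 → posterior Beta(9/4, 7)
obs 3: x=1 → posterior Beta(13/4, 7)
obs 4: x=1 → posterior Beta(17/4, 7)
obs 5: x=0 → posterior Beta(17/4, 8)
obs 6: x=0 → posterior Beta(17/4, 9)
obs 7: x=1 → posterior Beta(21/4, 9)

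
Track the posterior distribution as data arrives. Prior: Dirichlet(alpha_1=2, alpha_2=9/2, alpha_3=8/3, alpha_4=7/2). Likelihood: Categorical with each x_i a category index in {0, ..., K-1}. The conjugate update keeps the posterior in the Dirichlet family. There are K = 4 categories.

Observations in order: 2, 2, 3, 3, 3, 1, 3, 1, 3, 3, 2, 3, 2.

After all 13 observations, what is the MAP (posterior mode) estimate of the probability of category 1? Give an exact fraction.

33/130

obs 1: x=2 → posterior Dirichlet(2, 9/2, 11/3, 7/2)
obs 2: x=2 → posterior Dirichlet(2, 9/2, 14/3, 7/2)
obs 3: x=3 → posterior Dirichlet(2, 9/2, 14/3, 9/2)
obs 4: x=3 → posterior Dirichlet(2, 9/2, 14/3, 11/2)
obs 5: x=3 → posterior Dirichlet(2, 9/2, 14/3, 13/2)
obs 6: x=1 → posterior Dirichlet(2, 11/2, 14/3, 13/2)
obs 7: x=3 → posterior Dirichlet(2, 11/2, 14/3, 15/2)
obs 8: x=1 → posterior Dirichlet(2, 13/2, 14/3, 15/2)
obs 9: x=3 → posterior Dirichlet(2, 13/2, 14/3, 17/2)
obs 10: x=3 → posterior Dirichlet(2, 13/2, 14/3, 19/2)
obs 11: x=2 → posterior Dirichlet(2, 13/2, 17/3, 19/2)
obs 12: x=3 → posterior Dirichlet(2, 13/2, 17/3, 21/2)
obs 13: x=2 → posterior Dirichlet(2, 13/2, 20/3, 21/2)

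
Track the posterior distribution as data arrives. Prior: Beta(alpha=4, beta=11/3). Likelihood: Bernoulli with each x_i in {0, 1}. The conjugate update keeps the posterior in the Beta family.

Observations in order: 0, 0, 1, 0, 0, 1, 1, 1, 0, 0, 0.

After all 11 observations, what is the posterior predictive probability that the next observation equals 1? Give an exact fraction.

obs 1: x=0 → posterior Beta(4, 14/3)
obs 2: x=0 → posterior Beta(4, 17/3)
obs 3: x=1 → posterior Beta(5, 17/3)
obs 4: x=0 → posterior Beta(5, 20/3)
obs 5: x=0 → posterior Beta(5, 23/3)
obs 6: x=1 → posterior Beta(6, 23/3)
obs 7: x=1 → posterior Beta(7, 23/3)
obs 8: x=1 → posterior Beta(8, 23/3)
obs 9: x=0 → posterior Beta(8, 26/3)
obs 10: x=0 → posterior Beta(8, 29/3)
obs 11: x=0 → posterior Beta(8, 32/3)

3/7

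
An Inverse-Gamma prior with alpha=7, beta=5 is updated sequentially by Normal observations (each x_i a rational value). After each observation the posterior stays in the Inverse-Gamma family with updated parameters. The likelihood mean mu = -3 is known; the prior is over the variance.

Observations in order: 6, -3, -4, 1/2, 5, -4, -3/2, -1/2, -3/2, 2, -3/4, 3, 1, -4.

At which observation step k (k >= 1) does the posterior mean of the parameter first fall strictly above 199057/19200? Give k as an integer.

k = 13

obs 1: x=6 → posterior Inverse-Gamma(15/2, 91/2)
obs 2: x=-3 → posterior Inverse-Gamma(8, 91/2)
obs 3: x=-4 → posterior Inverse-Gamma(17/2, 46)
obs 4: x=1/2 → posterior Inverse-Gamma(9, 417/8)
obs 5: x=5 → posterior Inverse-Gamma(19/2, 673/8)
obs 6: x=-4 → posterior Inverse-Gamma(10, 677/8)
obs 7: x=-3/2 → posterior Inverse-Gamma(21/2, 343/4)
obs 8: x=-1/2 → posterior Inverse-Gamma(11, 711/8)
obs 9: x=-3/2 → posterior Inverse-Gamma(23/2, 90)
obs 10: x=2 → posterior Inverse-Gamma(12, 205/2)
obs 11: x=-3/4 → posterior Inverse-Gamma(25/2, 3361/32)
obs 12: x=3 → posterior Inverse-Gamma(13, 3937/32)
obs 13: x=1 → posterior Inverse-Gamma(27/2, 4193/32)
obs 14: x=-4 → posterior Inverse-Gamma(14, 4209/32)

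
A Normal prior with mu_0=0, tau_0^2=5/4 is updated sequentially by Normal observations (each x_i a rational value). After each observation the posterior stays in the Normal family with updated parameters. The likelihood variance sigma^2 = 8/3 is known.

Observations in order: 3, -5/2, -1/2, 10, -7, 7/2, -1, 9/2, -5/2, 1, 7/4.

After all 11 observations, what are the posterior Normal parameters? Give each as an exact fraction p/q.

mu_0=615/788, tau_0^2=40/197

obs 1: x=3 → posterior Normal(45/47, 40/47)
obs 2: x=-5/2 → posterior Normal(15/124, 20/31)
obs 3: x=-1/2 → posterior Normal(0, 40/77)
obs 4: x=10 → posterior Normal(75/46, 10/23)
obs 5: x=-7 → posterior Normal(45/107, 40/107)
obs 6: x=7/2 → posterior Normal(195/244, 20/61)
obs 7: x=-1 → posterior Normal(165/274, 40/137)
obs 8: x=9/2 → posterior Normal(75/76, 5/19)
obs 9: x=-5/2 → posterior Normal(225/334, 40/167)
obs 10: x=1 → posterior Normal(255/364, 20/91)
obs 11: x=7/4 → posterior Normal(615/788, 40/197)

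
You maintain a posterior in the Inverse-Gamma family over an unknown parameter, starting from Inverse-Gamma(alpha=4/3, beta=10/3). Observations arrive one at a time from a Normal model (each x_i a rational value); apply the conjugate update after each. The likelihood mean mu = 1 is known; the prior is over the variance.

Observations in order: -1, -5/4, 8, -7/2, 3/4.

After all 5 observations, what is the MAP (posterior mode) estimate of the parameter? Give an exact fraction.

2041/232

obs 1: x=-1 → posterior Inverse-Gamma(11/6, 16/3)
obs 2: x=-5/4 → posterior Inverse-Gamma(7/3, 755/96)
obs 3: x=8 → posterior Inverse-Gamma(17/6, 3107/96)
obs 4: x=-7/2 → posterior Inverse-Gamma(10/3, 4079/96)
obs 5: x=3/4 → posterior Inverse-Gamma(23/6, 2041/48)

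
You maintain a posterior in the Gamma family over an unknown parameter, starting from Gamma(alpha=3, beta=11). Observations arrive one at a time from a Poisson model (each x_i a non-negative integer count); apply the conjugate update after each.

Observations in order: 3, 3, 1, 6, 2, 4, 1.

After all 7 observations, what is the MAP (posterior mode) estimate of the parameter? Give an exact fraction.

11/9

obs 1: x=3 → posterior Gamma(6, 12)
obs 2: x=3 → posterior Gamma(9, 13)
obs 3: x=1 → posterior Gamma(10, 14)
obs 4: x=6 → posterior Gamma(16, 15)
obs 5: x=2 → posterior Gamma(18, 16)
obs 6: x=4 → posterior Gamma(22, 17)
obs 7: x=1 → posterior Gamma(23, 18)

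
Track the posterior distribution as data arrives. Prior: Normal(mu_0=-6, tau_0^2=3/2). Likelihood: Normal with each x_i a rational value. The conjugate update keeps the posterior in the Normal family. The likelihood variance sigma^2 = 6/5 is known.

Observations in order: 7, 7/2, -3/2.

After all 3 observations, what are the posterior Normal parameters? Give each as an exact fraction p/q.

mu_0=21/19, tau_0^2=6/19

obs 1: x=7 → posterior Normal(11/9, 2/3)
obs 2: x=7/2 → posterior Normal(57/28, 3/7)
obs 3: x=-3/2 → posterior Normal(21/19, 6/19)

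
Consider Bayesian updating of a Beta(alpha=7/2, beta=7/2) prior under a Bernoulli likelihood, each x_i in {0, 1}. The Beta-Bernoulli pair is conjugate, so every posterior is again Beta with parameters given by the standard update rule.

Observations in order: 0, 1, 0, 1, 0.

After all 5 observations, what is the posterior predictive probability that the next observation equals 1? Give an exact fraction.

11/24

obs 1: x=0 → posterior Beta(7/2, 9/2)
obs 2: x=1 → posterior Beta(9/2, 9/2)
obs 3: x=0 → posterior Beta(9/2, 11/2)
obs 4: x=1 → posterior Beta(11/2, 11/2)
obs 5: x=0 → posterior Beta(11/2, 13/2)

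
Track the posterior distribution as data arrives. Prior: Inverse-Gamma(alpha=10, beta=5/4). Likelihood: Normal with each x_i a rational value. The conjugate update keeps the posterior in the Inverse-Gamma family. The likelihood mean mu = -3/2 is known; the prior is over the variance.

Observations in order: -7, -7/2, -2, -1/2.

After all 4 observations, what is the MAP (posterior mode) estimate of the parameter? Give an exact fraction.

19/13

obs 1: x=-7 → posterior Inverse-Gamma(21/2, 131/8)
obs 2: x=-7/2 → posterior Inverse-Gamma(11, 147/8)
obs 3: x=-2 → posterior Inverse-Gamma(23/2, 37/2)
obs 4: x=-1/2 → posterior Inverse-Gamma(12, 19)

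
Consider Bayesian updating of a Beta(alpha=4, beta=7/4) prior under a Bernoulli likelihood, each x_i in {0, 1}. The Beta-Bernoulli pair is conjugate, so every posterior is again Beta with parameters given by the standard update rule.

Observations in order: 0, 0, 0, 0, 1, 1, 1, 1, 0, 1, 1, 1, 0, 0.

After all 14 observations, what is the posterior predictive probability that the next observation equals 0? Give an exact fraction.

35/79

obs 1: x=0 → posterior Beta(4, 11/4)
obs 2: x=0 → posterior Beta(4, 15/4)
obs 3: x=0 → posterior Beta(4, 19/4)
obs 4: x=0 → posterior Beta(4, 23/4)
obs 5: x=1 → posterior Beta(5, 23/4)
obs 6: x=1 → posterior Beta(6, 23/4)
obs 7: x=1 → posterior Beta(7, 23/4)
obs 8: x=1 → posterior Beta(8, 23/4)
obs 9: x=0 → posterior Beta(8, 27/4)
obs 10: x=1 → posterior Beta(9, 27/4)
obs 11: x=1 → posterior Beta(10, 27/4)
obs 12: x=1 → posterior Beta(11, 27/4)
obs 13: x=0 → posterior Beta(11, 31/4)
obs 14: x=0 → posterior Beta(11, 35/4)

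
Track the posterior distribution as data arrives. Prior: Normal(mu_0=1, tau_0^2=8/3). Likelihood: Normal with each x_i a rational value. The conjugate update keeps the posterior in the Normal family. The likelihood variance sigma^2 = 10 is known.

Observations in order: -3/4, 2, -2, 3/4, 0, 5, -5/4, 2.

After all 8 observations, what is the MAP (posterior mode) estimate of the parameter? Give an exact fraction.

38/47

obs 1: x=-3/4 → posterior Normal(12/19, 40/19)
obs 2: x=2 → posterior Normal(20/23, 40/23)
obs 3: x=-2 → posterior Normal(4/9, 40/27)
obs 4: x=3/4 → posterior Normal(15/31, 40/31)
obs 5: x=0 → posterior Normal(3/7, 8/7)
obs 6: x=5 → posterior Normal(35/39, 40/39)
obs 7: x=-5/4 → posterior Normal(30/43, 40/43)
obs 8: x=2 → posterior Normal(38/47, 40/47)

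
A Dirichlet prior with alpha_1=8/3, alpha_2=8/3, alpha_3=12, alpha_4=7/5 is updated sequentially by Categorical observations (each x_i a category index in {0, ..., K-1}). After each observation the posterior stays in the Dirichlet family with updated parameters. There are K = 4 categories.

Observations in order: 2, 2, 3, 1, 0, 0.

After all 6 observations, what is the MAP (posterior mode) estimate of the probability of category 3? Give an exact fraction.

obs 1: x=2 → posterior Dirichlet(8/3, 8/3, 13, 7/5)
obs 2: x=2 → posterior Dirichlet(8/3, 8/3, 14, 7/5)
obs 3: x=3 → posterior Dirichlet(8/3, 8/3, 14, 12/5)
obs 4: x=1 → posterior Dirichlet(8/3, 11/3, 14, 12/5)
obs 5: x=0 → posterior Dirichlet(11/3, 11/3, 14, 12/5)
obs 6: x=0 → posterior Dirichlet(14/3, 11/3, 14, 12/5)

21/311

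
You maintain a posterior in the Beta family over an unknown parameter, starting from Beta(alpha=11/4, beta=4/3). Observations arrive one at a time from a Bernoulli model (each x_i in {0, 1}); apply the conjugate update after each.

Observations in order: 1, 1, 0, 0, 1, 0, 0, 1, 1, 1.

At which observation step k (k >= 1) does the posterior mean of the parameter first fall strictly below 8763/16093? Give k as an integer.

k = 7

obs 1: x=1 → posterior Beta(15/4, 4/3)
obs 2: x=1 → posterior Beta(19/4, 4/3)
obs 3: x=0 → posterior Beta(19/4, 7/3)
obs 4: x=0 → posterior Beta(19/4, 10/3)
obs 5: x=1 → posterior Beta(23/4, 10/3)
obs 6: x=0 → posterior Beta(23/4, 13/3)
obs 7: x=0 → posterior Beta(23/4, 16/3)
obs 8: x=1 → posterior Beta(27/4, 16/3)
obs 9: x=1 → posterior Beta(31/4, 16/3)
obs 10: x=1 → posterior Beta(35/4, 16/3)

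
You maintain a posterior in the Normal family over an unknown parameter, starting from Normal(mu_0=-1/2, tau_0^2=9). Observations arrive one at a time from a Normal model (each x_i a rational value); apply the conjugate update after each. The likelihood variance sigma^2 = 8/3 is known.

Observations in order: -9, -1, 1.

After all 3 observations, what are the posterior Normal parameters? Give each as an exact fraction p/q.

mu_0=-247/89, tau_0^2=72/89

obs 1: x=-9 → posterior Normal(-247/35, 72/35)
obs 2: x=-1 → posterior Normal(-137/31, 36/31)
obs 3: x=1 → posterior Normal(-247/89, 72/89)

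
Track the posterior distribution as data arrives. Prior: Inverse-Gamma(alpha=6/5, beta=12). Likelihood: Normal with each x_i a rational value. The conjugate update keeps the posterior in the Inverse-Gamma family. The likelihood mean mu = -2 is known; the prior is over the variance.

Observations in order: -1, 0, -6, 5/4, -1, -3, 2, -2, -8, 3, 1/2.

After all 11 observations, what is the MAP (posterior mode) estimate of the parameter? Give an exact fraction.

obs 1: x=-1 → posterior Inverse-Gamma(17/10, 25/2)
obs 2: x=0 → posterior Inverse-Gamma(11/5, 29/2)
obs 3: x=-6 → posterior Inverse-Gamma(27/10, 45/2)
obs 4: x=5/4 → posterior Inverse-Gamma(16/5, 889/32)
obs 5: x=-1 → posterior Inverse-Gamma(37/10, 905/32)
obs 6: x=-3 → posterior Inverse-Gamma(21/5, 921/32)
obs 7: x=2 → posterior Inverse-Gamma(47/10, 1177/32)
obs 8: x=-2 → posterior Inverse-Gamma(26/5, 1177/32)
obs 9: x=-8 → posterior Inverse-Gamma(57/10, 1753/32)
obs 10: x=3 → posterior Inverse-Gamma(31/5, 2153/32)
obs 11: x=1/2 → posterior Inverse-Gamma(67/10, 2253/32)

11265/1232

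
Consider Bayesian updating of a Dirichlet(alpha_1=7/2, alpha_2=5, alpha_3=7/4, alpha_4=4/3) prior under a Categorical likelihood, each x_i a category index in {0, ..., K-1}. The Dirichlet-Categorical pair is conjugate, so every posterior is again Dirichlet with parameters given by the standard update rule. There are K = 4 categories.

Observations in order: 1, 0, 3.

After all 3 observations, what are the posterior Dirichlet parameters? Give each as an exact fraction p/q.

alpha_1=9/2, alpha_2=6, alpha_3=7/4, alpha_4=7/3

obs 1: x=1 → posterior Dirichlet(7/2, 6, 7/4, 4/3)
obs 2: x=0 → posterior Dirichlet(9/2, 6, 7/4, 4/3)
obs 3: x=3 → posterior Dirichlet(9/2, 6, 7/4, 7/3)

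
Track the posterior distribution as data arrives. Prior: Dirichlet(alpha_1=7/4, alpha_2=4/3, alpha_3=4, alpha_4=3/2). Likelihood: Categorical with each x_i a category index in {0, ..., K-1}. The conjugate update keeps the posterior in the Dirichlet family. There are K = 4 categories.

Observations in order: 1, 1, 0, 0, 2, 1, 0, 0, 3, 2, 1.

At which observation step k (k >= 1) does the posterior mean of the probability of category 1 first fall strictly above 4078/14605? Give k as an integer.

k = 2

obs 1: x=1 → posterior Dirichlet(7/4, 7/3, 4, 3/2)
obs 2: x=1 → posterior Dirichlet(7/4, 10/3, 4, 3/2)
obs 3: x=0 → posterior Dirichlet(11/4, 10/3, 4, 3/2)
obs 4: x=0 → posterior Dirichlet(15/4, 10/3, 4, 3/2)
obs 5: x=2 → posterior Dirichlet(15/4, 10/3, 5, 3/2)
obs 6: x=1 → posterior Dirichlet(15/4, 13/3, 5, 3/2)
obs 7: x=0 → posterior Dirichlet(19/4, 13/3, 5, 3/2)
obs 8: x=0 → posterior Dirichlet(23/4, 13/3, 5, 3/2)
obs 9: x=3 → posterior Dirichlet(23/4, 13/3, 5, 5/2)
obs 10: x=2 → posterior Dirichlet(23/4, 13/3, 6, 5/2)
obs 11: x=1 → posterior Dirichlet(23/4, 16/3, 6, 5/2)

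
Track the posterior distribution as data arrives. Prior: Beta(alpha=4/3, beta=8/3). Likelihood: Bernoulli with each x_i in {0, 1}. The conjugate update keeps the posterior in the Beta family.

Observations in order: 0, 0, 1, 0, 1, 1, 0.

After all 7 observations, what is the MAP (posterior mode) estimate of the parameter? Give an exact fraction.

obs 1: x=0 → posterior Beta(4/3, 11/3)
obs 2: x=0 → posterior Beta(4/3, 14/3)
obs 3: x=1 → posterior Beta(7/3, 14/3)
obs 4: x=0 → posterior Beta(7/3, 17/3)
obs 5: x=1 → posterior Beta(10/3, 17/3)
obs 6: x=1 → posterior Beta(13/3, 17/3)
obs 7: x=0 → posterior Beta(13/3, 20/3)

10/27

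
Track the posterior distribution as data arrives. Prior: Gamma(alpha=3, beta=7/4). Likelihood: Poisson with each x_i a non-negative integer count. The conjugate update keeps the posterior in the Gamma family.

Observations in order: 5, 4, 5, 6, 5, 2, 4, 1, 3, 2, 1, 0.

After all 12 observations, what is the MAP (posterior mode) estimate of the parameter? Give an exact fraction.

32/11

obs 1: x=5 → posterior Gamma(8, 11/4)
obs 2: x=4 → posterior Gamma(12, 15/4)
obs 3: x=5 → posterior Gamma(17, 19/4)
obs 4: x=6 → posterior Gamma(23, 23/4)
obs 5: x=5 → posterior Gamma(28, 27/4)
obs 6: x=2 → posterior Gamma(30, 31/4)
obs 7: x=4 → posterior Gamma(34, 35/4)
obs 8: x=1 → posterior Gamma(35, 39/4)
obs 9: x=3 → posterior Gamma(38, 43/4)
obs 10: x=2 → posterior Gamma(40, 47/4)
obs 11: x=1 → posterior Gamma(41, 51/4)
obs 12: x=0 → posterior Gamma(41, 55/4)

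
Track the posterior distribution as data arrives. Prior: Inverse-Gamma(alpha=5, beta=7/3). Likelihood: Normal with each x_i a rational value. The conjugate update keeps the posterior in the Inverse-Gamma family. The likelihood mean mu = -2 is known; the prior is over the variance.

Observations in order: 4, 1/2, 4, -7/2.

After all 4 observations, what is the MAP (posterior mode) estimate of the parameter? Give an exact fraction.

511/96

obs 1: x=4 → posterior Inverse-Gamma(11/2, 61/3)
obs 2: x=1/2 → posterior Inverse-Gamma(6, 563/24)
obs 3: x=4 → posterior Inverse-Gamma(13/2, 995/24)
obs 4: x=-7/2 → posterior Inverse-Gamma(7, 511/12)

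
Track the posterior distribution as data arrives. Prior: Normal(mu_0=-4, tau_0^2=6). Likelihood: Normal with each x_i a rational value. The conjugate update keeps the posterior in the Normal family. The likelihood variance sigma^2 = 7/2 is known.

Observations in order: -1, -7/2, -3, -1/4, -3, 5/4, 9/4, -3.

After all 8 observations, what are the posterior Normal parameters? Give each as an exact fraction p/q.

mu_0=-151/103, tau_0^2=42/103

obs 1: x=-1 → posterior Normal(-40/19, 42/19)
obs 2: x=-7/2 → posterior Normal(-82/31, 42/31)
obs 3: x=-3 → posterior Normal(-118/43, 42/43)
obs 4: x=-1/4 → posterior Normal(-11/5, 42/55)
obs 5: x=-3 → posterior Normal(-157/67, 42/67)
obs 6: x=5/4 → posterior Normal(-142/79, 42/79)
obs 7: x=9/4 → posterior Normal(-115/91, 6/13)
obs 8: x=-3 → posterior Normal(-151/103, 42/103)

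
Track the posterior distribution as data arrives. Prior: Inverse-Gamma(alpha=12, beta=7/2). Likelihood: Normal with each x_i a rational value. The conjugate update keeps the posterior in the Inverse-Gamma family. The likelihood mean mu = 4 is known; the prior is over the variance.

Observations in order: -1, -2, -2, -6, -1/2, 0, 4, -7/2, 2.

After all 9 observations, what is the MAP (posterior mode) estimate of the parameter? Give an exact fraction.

obs 1: x=-1 → posterior Inverse-Gamma(25/2, 16)
obs 2: x=-2 → posterior Inverse-Gamma(13, 34)
obs 3: x=-2 → posterior Inverse-Gamma(27/2, 52)
obs 4: x=-6 → posterior Inverse-Gamma(14, 102)
obs 5: x=-1/2 → posterior Inverse-Gamma(29/2, 897/8)
obs 6: x=0 → posterior Inverse-Gamma(15, 961/8)
obs 7: x=4 → posterior Inverse-Gamma(31/2, 961/8)
obs 8: x=-7/2 → posterior Inverse-Gamma(16, 593/4)
obs 9: x=2 → posterior Inverse-Gamma(33/2, 601/4)

601/70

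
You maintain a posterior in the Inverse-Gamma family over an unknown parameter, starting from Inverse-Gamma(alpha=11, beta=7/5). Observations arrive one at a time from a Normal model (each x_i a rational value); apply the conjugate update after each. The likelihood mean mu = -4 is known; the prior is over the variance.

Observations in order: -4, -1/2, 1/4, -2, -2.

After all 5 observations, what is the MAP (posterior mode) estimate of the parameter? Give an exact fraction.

3289/2320

obs 1: x=-4 → posterior Inverse-Gamma(23/2, 7/5)
obs 2: x=-1/2 → posterior Inverse-Gamma(12, 301/40)
obs 3: x=1/4 → posterior Inverse-Gamma(25/2, 2649/160)
obs 4: x=-2 → posterior Inverse-Gamma(13, 2969/160)
obs 5: x=-2 → posterior Inverse-Gamma(27/2, 3289/160)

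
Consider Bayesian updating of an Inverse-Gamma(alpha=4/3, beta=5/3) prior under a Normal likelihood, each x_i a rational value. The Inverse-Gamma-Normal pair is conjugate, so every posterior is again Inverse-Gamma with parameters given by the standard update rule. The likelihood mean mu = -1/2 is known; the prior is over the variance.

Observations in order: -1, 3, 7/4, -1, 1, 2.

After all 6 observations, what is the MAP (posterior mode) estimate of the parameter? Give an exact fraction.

obs 1: x=-1 → posterior Inverse-Gamma(11/6, 43/24)
obs 2: x=3 → posterior Inverse-Gamma(7/3, 95/12)
obs 3: x=7/4 → posterior Inverse-Gamma(17/6, 1003/96)
obs 4: x=-1 → posterior Inverse-Gamma(10/3, 1015/96)
obs 5: x=1 → posterior Inverse-Gamma(23/6, 1123/96)
obs 6: x=2 → posterior Inverse-Gamma(13/3, 1423/96)

1423/512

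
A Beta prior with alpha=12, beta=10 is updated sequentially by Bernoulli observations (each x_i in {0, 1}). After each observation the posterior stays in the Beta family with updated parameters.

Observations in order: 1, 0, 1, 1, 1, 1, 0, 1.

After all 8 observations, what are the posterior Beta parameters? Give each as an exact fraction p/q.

obs 1: x=1 → posterior Beta(13, 10)
obs 2: x=0 → posterior Beta(13, 11)
obs 3: x=1 → posterior Beta(14, 11)
obs 4: x=1 → posterior Beta(15, 11)
obs 5: x=1 → posterior Beta(16, 11)
obs 6: x=1 → posterior Beta(17, 11)
obs 7: x=0 → posterior Beta(17, 12)
obs 8: x=1 → posterior Beta(18, 12)

alpha=18, beta=12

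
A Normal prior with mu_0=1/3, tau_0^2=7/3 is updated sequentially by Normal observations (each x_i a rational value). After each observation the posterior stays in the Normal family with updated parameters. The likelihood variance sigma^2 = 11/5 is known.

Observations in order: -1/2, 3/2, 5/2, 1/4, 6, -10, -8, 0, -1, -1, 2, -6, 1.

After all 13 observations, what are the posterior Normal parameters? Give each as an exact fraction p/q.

mu_0=-1811/1952, tau_0^2=77/488

obs 1: x=-1/2 → posterior Normal(-13/136, 77/68)
obs 2: x=3/2 → posterior Normal(46/103, 77/103)
obs 3: x=5/2 → posterior Normal(89/92, 77/138)
obs 4: x=1/4 → posterior Normal(569/692, 77/173)
obs 5: x=6 → posterior Normal(1409/832, 77/208)
obs 6: x=-10 → posterior Normal(1/108, 77/243)
obs 7: x=-8 → posterior Normal(-1111/1112, 77/278)
obs 8: x=0 → posterior Normal(-1111/1252, 77/313)
obs 9: x=-1 → posterior Normal(-417/464, 77/348)
obs 10: x=-1 → posterior Normal(-1391/1532, 77/383)
obs 11: x=2 → posterior Normal(-101/152, 7/38)
obs 12: x=-6 → posterior Normal(-1951/1812, 77/453)
obs 13: x=1 → posterior Normal(-1811/1952, 77/488)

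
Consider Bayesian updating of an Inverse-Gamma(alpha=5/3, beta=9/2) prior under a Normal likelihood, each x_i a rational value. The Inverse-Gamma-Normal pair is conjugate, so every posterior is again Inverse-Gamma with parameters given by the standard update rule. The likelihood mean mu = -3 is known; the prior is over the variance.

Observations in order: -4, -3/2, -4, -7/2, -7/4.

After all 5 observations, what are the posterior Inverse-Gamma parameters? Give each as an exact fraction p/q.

alpha=25/6, beta=241/32

obs 1: x=-4 → posterior Inverse-Gamma(13/6, 5)
obs 2: x=-3/2 → posterior Inverse-Gamma(8/3, 49/8)
obs 3: x=-4 → posterior Inverse-Gamma(19/6, 53/8)
obs 4: x=-7/2 → posterior Inverse-Gamma(11/3, 27/4)
obs 5: x=-7/4 → posterior Inverse-Gamma(25/6, 241/32)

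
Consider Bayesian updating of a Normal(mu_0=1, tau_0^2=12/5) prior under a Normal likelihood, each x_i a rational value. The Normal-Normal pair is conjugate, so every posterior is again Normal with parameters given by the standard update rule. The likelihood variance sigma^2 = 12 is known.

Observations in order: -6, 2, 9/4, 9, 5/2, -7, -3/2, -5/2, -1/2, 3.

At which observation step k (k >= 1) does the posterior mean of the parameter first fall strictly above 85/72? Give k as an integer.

k = 4

obs 1: x=-6 → posterior Normal(-1/6, 2)
obs 2: x=2 → posterior Normal(1/7, 12/7)
obs 3: x=9/4 → posterior Normal(13/32, 3/2)
obs 4: x=9 → posterior Normal(49/36, 4/3)
obs 5: x=5/2 → posterior Normal(59/40, 6/5)
obs 6: x=-7 → posterior Normal(31/44, 12/11)
obs 7: x=-3/2 → posterior Normal(25/48, 1)
obs 8: x=-5/2 → posterior Normal(15/52, 12/13)
obs 9: x=-1/2 → posterior Normal(13/56, 6/7)
obs 10: x=3 → posterior Normal(5/12, 4/5)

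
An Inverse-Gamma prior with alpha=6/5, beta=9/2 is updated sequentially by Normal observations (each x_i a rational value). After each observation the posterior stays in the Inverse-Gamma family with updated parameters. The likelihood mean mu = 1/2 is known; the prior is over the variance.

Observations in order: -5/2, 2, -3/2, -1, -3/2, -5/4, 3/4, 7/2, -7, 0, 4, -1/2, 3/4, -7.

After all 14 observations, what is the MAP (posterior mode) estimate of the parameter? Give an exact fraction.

obs 1: x=-5/2 → posterior Inverse-Gamma(17/10, 9)
obs 2: x=2 → posterior Inverse-Gamma(11/5, 81/8)
obs 3: x=-3/2 → posterior Inverse-Gamma(27/10, 97/8)
obs 4: x=-1 → posterior Inverse-Gamma(16/5, 53/4)
obs 5: x=-3/2 → posterior Inverse-Gamma(37/10, 61/4)
obs 6: x=-5/4 → posterior Inverse-Gamma(21/5, 537/32)
obs 7: x=3/4 → posterior Inverse-Gamma(47/10, 269/16)
obs 8: x=7/2 → posterior Inverse-Gamma(26/5, 341/16)
obs 9: x=-7 → posterior Inverse-Gamma(57/10, 791/16)
obs 10: x=0 → posterior Inverse-Gamma(31/5, 793/16)
obs 11: x=4 → posterior Inverse-Gamma(67/10, 891/16)
obs 12: x=-1/2 → posterior Inverse-Gamma(36/5, 899/16)
obs 13: x=3/4 → posterior Inverse-Gamma(77/10, 1799/32)
obs 14: x=-7 → posterior Inverse-Gamma(41/5, 2699/32)

13495/1472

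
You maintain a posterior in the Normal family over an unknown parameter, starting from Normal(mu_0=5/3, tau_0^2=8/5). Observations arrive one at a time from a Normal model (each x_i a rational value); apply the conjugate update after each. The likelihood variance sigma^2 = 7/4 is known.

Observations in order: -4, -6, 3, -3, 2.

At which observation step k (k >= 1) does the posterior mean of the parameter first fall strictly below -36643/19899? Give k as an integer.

k = 2

obs 1: x=-4 → posterior Normal(-209/201, 56/67)
obs 2: x=-6 → posterior Normal(-785/297, 56/99)
obs 3: x=3 → posterior Normal(-497/393, 56/131)
obs 4: x=-3 → posterior Normal(-785/489, 56/163)
obs 5: x=2 → posterior Normal(-593/585, 56/195)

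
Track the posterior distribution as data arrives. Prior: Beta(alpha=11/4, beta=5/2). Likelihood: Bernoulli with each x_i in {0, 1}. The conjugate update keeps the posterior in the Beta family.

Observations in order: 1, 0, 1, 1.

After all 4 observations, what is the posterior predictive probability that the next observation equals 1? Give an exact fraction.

23/37

obs 1: x=1 → posterior Beta(15/4, 5/2)
obs 2: x=0 → posterior Beta(15/4, 7/2)
obs 3: x=1 → posterior Beta(19/4, 7/2)
obs 4: x=1 → posterior Beta(23/4, 7/2)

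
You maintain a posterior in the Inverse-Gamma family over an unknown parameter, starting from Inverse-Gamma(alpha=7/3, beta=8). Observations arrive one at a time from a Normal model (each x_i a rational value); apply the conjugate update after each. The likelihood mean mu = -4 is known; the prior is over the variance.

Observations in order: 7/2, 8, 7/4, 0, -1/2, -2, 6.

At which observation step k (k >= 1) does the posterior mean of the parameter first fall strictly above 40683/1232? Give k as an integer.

obs 1: x=7/2 → posterior Inverse-Gamma(17/6, 289/8)
obs 2: x=8 → posterior Inverse-Gamma(10/3, 865/8)
obs 3: x=7/4 → posterior Inverse-Gamma(23/6, 3989/32)
obs 4: x=0 → posterior Inverse-Gamma(13/3, 4245/32)
obs 5: x=-1/2 → posterior Inverse-Gamma(29/6, 4441/32)
obs 6: x=-2 → posterior Inverse-Gamma(16/3, 4505/32)
obs 7: x=6 → posterior Inverse-Gamma(35/6, 6105/32)

k = 2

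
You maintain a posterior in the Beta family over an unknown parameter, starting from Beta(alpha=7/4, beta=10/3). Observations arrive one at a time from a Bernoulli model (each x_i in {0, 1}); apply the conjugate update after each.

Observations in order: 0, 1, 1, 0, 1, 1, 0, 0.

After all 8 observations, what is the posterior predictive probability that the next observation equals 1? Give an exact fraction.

69/157

obs 1: x=0 → posterior Beta(7/4, 13/3)
obs 2: x=1 → posterior Beta(11/4, 13/3)
obs 3: x=1 → posterior Beta(15/4, 13/3)
obs 4: x=0 → posterior Beta(15/4, 16/3)
obs 5: x=1 → posterior Beta(19/4, 16/3)
obs 6: x=1 → posterior Beta(23/4, 16/3)
obs 7: x=0 → posterior Beta(23/4, 19/3)
obs 8: x=0 → posterior Beta(23/4, 22/3)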